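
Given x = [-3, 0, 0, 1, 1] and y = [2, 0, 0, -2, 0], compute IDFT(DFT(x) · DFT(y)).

(x ⊛ y)[n] = Σ(m=0 to 4) x[m] · y[(n-m) mod 5]

Computing each output sample:
(x ⊛ y)[0] = -6
(x ⊛ y)[1] = -2
(x ⊛ y)[2] = -2
(x ⊛ y)[3] = 8
(x ⊛ y)[4] = 2

x ⊛ y = [-6, -2, -2, 8, 2]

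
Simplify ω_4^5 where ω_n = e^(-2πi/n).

Since ω_4^4 = 1, powers reduce modulo 4.
5 mod 4 = 1
So ω_4^5 = ω_4^1 = e^(-2πi·1/4)

ω_4^5 = ω_4^1 = -1i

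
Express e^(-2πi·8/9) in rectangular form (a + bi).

ω_9^8 = e^(-2πi·8/9)
= cos(-2π·8/9) + i·sin(-2π·8/9)
= cos(-16π/9) + i·sin(-16π/9)

ω_9^8 = cos(-16π/9) + i·sin(-16π/9) = 0.7660+0.6428i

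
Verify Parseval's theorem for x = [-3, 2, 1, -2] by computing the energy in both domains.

Time domain:
Σ|x[n]|² = |-3|² + |2|² + |1|² + |-2|² = 18.0000

Frequency domain:
(1/4)Σ|X[k]|² = (1/4)(|-2|² + |-4-4i|² + |-2|² + |-4+4i|²) = (1/4)·72.0000 = 18.0000

Both sides agree, confirming Parseval's theorem.

Σ|x[n]|² = (1/N)Σ|X[k]|² = 18.0000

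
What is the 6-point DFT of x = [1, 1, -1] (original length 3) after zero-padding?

Original 3-point DFT: [1, 1.0000-1.7321i, 1.0000+1.7321i]
Zero-padded 6-point DFT provides frequency interpolation.

DFT_6([x, 0, ...]) = [1, 2, 1.0000-1.7321i, -1, 1.0000+1.7321i, 2]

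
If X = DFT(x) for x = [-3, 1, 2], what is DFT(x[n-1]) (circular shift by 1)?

Time shift by 1: X_shifted[k] = ω_3^(1k) · X[k]
Shifted x = [2, -3, 1]

DFT(x[n-1]) = [0, 3.0000+3.4641i, 3.0000-3.4641i]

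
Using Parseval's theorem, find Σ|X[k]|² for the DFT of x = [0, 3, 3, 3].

Parseval: Σ|x[n]|² = (1/N)Σ|X[k]|², so Σ|X[k]|² = N·Σ|x[n]|² = 4·27.0000

Σ|X[k]|² = N·Σ|x[n]|² = 4·27.0000 = 108.0000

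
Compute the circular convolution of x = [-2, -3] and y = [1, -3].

(x ⊛ y)[n] = Σ(m=0 to 1) x[m] · y[(n-m) mod 2]

Computing each output sample:
(x ⊛ y)[0] = 7
(x ⊛ y)[1] = 3

x ⊛ y = [7, 3]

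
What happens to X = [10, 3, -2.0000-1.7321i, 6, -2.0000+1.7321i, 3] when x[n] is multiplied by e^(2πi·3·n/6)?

Modulation property: DFT(ω_6^(-3n)·x[n]) = X[(k-3) mod 6], so circularly shift X by 3 positions.

X[k-3] = [6, -2.0000+1.7321i, 3, 10, 3, -2.0000-1.7321i]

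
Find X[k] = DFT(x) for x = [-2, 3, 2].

X[k] = Σ(n=0 to 2) x[n] · ω_3^(nk)
where ω_3 = e^(-2πi/3)

Computing each X[k]:
X[0] = 3
X[1] = -4.5000-0.8660i
X[2] = -4.5000+0.8660i

X = [3, -4.5000-0.8660i, -4.5000+0.8660i]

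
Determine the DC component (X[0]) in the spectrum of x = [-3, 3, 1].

X[0] = Σ(n=0 to 2) x[n] · ω_3^0 = Σ x[n]
= (-3) + (3) + (1)

X[0] = 1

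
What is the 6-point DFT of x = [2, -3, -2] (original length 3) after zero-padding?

Original 3-point DFT: [-3, 4.5000+0.8660i, 4.5000-0.8660i]
Zero-padded 6-point DFT provides frequency interpolation.

DFT_6([x, 0, ...]) = [-3, 1.5000+4.3301i, 4.5000+0.8660i, 3, 4.5000-0.8660i, 1.5000-4.3301i]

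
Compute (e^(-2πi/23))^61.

Since ω_23^23 = 1, powers reduce modulo 23.
61 mod 23 = 15
So ω_23^61 = ω_23^15 = e^(-2πi·15/23)

ω_23^61 = ω_23^15 = -0.5767+0.8170i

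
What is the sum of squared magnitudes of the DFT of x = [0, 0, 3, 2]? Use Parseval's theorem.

Parseval: Σ|x[n]|² = (1/N)Σ|X[k]|², so Σ|X[k]|² = N·Σ|x[n]|² = 4·13.0000

Σ|X[k]|² = N·Σ|x[n]|² = 4·13.0000 = 52.0000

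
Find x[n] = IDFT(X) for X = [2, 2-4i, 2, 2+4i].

x[n] = (1/4) Σ(k=0 to 3) X[k] · e^(2πikn/4)

Computing each x[n]:
x[0] = 2
x[1] = 2
x[2] = 0
x[3] = -2

x = [2, 2, 0, -2]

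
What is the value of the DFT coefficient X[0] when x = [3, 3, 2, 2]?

X[0] = Σ(n=0 to 3) x[n] · ω_4^0 = Σ x[n]
= (3) + (3) + (2) + (2)

X[0] = 10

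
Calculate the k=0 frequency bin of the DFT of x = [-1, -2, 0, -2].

X[0] = Σ(n=0 to 3) x[n] · ω_4^0 = Σ x[n]
= (-1) + (-2) + (0) + (-2)

X[0] = -5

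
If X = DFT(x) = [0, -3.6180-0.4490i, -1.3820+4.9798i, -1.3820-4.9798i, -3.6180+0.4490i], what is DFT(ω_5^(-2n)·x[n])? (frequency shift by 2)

Modulation property: DFT(ω_5^(-2n)·x[n]) = X[(k-2) mod 5], so circularly shift X by 2 positions.

X[k-2] = [-1.3820-4.9798i, -3.6180+0.4490i, 0, -3.6180-0.4490i, -1.3820+4.9798i]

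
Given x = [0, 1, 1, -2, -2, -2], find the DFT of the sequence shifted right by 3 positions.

Time shift by 3: X_shifted[k] = ω_6^(3k) · X[k]
Shifted x = [-2, -2, -2, 0, 1, 1]

DFT(x[n-3]) = [-4, -2.0000+5.1962i, -1, -2, -1, -2.0000-5.1962i]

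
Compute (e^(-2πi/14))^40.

Since ω_14^14 = 1, powers reduce modulo 14.
40 mod 14 = 12
So ω_14^40 = ω_14^12 = e^(-2πi·12/14)

ω_14^40 = ω_14^12 = 0.6235+0.7818i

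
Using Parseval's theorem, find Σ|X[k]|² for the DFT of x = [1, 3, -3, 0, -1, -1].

Parseval: Σ|x[n]|² = (1/N)Σ|X[k]|², so Σ|X[k]|² = N·Σ|x[n]|² = 6·21.0000

Σ|X[k]|² = N·Σ|x[n]|² = 6·21.0000 = 126.0000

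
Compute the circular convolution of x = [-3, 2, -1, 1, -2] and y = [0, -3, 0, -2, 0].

(x ⊛ y)[n] = Σ(m=0 to 4) x[m] · y[(n-m) mod 5]

Computing each output sample:
(x ⊛ y)[0] = 8
(x ⊛ y)[1] = 7
(x ⊛ y)[2] = -2
(x ⊛ y)[3] = 9
(x ⊛ y)[4] = -7

x ⊛ y = [8, 7, -2, 9, -7]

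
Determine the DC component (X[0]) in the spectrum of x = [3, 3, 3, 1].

X[0] = Σ(n=0 to 3) x[n] · ω_4^0 = Σ x[n]
= (3) + (3) + (3) + (1)

X[0] = 10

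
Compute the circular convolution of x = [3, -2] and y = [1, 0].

(x ⊛ y)[n] = Σ(m=0 to 1) x[m] · y[(n-m) mod 2]

Computing each output sample:
(x ⊛ y)[0] = 3
(x ⊛ y)[1] = -2

x ⊛ y = [3, -2]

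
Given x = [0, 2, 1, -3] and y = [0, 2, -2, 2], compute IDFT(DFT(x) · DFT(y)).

(x ⊛ y)[n] = Σ(m=0 to 3) x[m] · y[(n-m) mod 4]

Computing each output sample:
(x ⊛ y)[0] = -4
(x ⊛ y)[1] = 8
(x ⊛ y)[2] = -2
(x ⊛ y)[3] = -2

x ⊛ y = [-4, 8, -2, -2]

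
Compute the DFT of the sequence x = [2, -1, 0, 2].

X[k] = Σ(n=0 to 3) x[n] · ω_4^(nk)
where ω_4 = e^(-2πi/4)

Computing each X[k]:
X[0] = 3
X[1] = 2+3i
X[2] = 1
X[3] = 2-3i

X = [3, 2+3i, 1, 2-3i]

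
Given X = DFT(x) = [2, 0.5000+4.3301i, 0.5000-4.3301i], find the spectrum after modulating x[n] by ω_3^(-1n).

Modulation property: DFT(ω_3^(-1n)·x[n]) = X[(k-1) mod 3], so circularly shift X by 1 positions.

X[k-1] = [0.5000-4.3301i, 2, 0.5000+4.3301i]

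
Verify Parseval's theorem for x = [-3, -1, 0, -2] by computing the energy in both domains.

Time domain:
Σ|x[n]|² = |-3|² + |-1|² + |0|² + |-2|² = 14.0000

Frequency domain:
(1/4)Σ|X[k]|² = (1/4)(|-6|² + |-3-1i|² + |0|² + |-3+1i|²) = (1/4)·56.0000 = 14.0000

Both sides agree, confirming Parseval's theorem.

Σ|x[n]|² = (1/N)Σ|X[k]|² = 14.0000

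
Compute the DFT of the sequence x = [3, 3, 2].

X[k] = Σ(n=0 to 2) x[n] · ω_3^(nk)
where ω_3 = e^(-2πi/3)

Computing each X[k]:
X[0] = 8
X[1] = 0.5000-0.8660i
X[2] = 0.5000+0.8660i

X = [8, 0.5000-0.8660i, 0.5000+0.8660i]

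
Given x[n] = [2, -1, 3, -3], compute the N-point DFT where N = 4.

X[k] = Σ(n=0 to 3) x[n] · ω_4^(nk)
where ω_4 = e^(-2πi/4)

Computing each X[k]:
X[0] = 1
X[1] = -1-2i
X[2] = 9
X[3] = -1+2i

X = [1, -1-2i, 9, -1+2i]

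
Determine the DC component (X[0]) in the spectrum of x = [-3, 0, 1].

X[0] = Σ(n=0 to 2) x[n] · ω_3^0 = Σ x[n]
= (-3) + (0) + (1)

X[0] = -2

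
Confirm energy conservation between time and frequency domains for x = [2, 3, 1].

Time domain:
Σ|x[n]|² = |2|² + |3|² + |1|² = 14.0000

Frequency domain:
(1/3)Σ|X[k]|² = (1/3)(|6|² + |-1.7321i|² + |1.7321i|²) = (1/3)·42.0000 = 14.0000

Both sides agree, confirming Parseval's theorem.

Σ|x[n]|² = (1/N)Σ|X[k]|² = 14.0000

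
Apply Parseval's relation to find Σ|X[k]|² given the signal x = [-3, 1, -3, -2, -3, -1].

Parseval: Σ|x[n]|² = (1/N)Σ|X[k]|², so Σ|X[k]|² = N·Σ|x[n]|² = 6·33.0000

Σ|X[k]|² = N·Σ|x[n]|² = 6·33.0000 = 198.0000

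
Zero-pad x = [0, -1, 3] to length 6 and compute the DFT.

Original 3-point DFT: [2, -1.0000+3.4641i, -1.0000-3.4641i]
Zero-padded 6-point DFT provides frequency interpolation.

DFT_6([x, 0, ...]) = [2, -2.0000-1.7321i, -1.0000+3.4641i, 4, -1.0000-3.4641i, -2.0000+1.7321i]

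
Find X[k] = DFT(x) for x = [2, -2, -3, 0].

X[k] = Σ(n=0 to 3) x[n] · ω_4^(nk)
where ω_4 = e^(-2πi/4)

Computing each X[k]:
X[0] = -3
X[1] = 5+2i
X[2] = 1
X[3] = 5-2i

X = [-3, 5+2i, 1, 5-2i]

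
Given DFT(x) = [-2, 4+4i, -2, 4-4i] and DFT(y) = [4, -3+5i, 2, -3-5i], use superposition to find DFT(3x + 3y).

By linearity: DFT(3x + 3y) = 3·DFT(x) + 3·DFT(y)
= 3·[-2, 4+4i, -2, 4-4i] + 3·[4, -3+5i, 2, -3-5i]

Computing element-wise:
Z[0] = 3·(-2) + 3·(4) = 6
Z[1] = 3·(4+4i) + 3·(-3+5i) = 3+27i
Z[2] = 3·(-2) + 3·(2) = 0
Z[3] = 3·(4-4i) + 3·(-3-5i) = 3-27i

DFT(3x + 3y) = 3·X + 3·Y = [6, 3+27i, 0, 3-27i]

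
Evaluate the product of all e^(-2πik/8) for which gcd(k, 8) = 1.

The primitive 8th roots of unity are ω_8^k for k coprime to 8: k ∈ {1, 3, 5, 7}
Their product equals the constant term of the cyclotomic polynomial Φ_8(x) up to sign.
For n ≥ 3, the product of all primitive nth roots of unity is 1. (For n=1 it is 1; for n=2 it is -1.)

1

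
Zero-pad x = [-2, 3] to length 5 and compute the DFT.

Original 2-point DFT: [1, -5]
Zero-padded 5-point DFT provides frequency interpolation.

DFT_5([x, 0, ...]) = [1, -1.0729-2.8532i, -4.4271-1.7634i, -4.4271+1.7634i, -1.0729+2.8532i]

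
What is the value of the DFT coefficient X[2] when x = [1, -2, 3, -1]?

X[2] = Σ(n=0 to 3) x[n] · ω_4^(2n) where ω_4 = e^(-2πi/4)
= (1)·ω_4^0 + (-2)·ω_4^2 + (3)·ω_4^4 + (-1)·ω_4^6

X[2] = 7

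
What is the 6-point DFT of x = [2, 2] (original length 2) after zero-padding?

Original 2-point DFT: [4, 0]
Zero-padded 6-point DFT provides frequency interpolation.

DFT_6([x, 0, ...]) = [4, 3.0000-1.7321i, 1.0000-1.7321i, 0, 1.0000+1.7321i, 3.0000+1.7321i]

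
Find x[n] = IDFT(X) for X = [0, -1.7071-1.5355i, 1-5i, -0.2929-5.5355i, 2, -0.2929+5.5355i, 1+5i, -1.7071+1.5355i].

x[n] = (1/8) Σ(k=0 to 7) X[k] · e^(2πikn/8)

Computing each x[n]:
x[0] = 0
x[1] = 2
x[2] = -1
x[3] = 0
x[4] = 1
x[5] = 0
x[6] = 1
x[7] = -3

x = [0, 2, -1, 0, 1, 0, 1, -3]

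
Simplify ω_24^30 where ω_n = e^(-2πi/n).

Since ω_24^24 = 1, powers reduce modulo 24.
30 mod 24 = 6
So ω_24^30 = ω_24^6 = e^(-2πi·6/24)

ω_24^30 = ω_24^6 = -1i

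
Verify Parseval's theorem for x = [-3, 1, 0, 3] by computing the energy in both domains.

Time domain:
Σ|x[n]|² = |-3|² + |1|² + |0|² + |3|² = 19.0000

Frequency domain:
(1/4)Σ|X[k]|² = (1/4)(|1|² + |-3+2i|² + |-7|² + |-3-2i|²) = (1/4)·76.0000 = 19.0000

Both sides agree, confirming Parseval's theorem.

Σ|x[n]|² = (1/N)Σ|X[k]|² = 19.0000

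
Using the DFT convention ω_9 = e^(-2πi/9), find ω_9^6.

ω_9^6 = e^(-2πi·6/9)
= cos(-2π·6/9) + i·sin(-2π·6/9)
= cos(-12π/9) + i·sin(-12π/9)

ω_9^6 = cos(-12π/9) + i·sin(-12π/9) = -0.5000+0.8660i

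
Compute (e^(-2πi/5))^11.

Since ω_5^5 = 1, powers reduce modulo 5.
11 mod 5 = 1
So ω_5^11 = ω_5^1 = e^(-2πi·1/5)

ω_5^11 = ω_5^1 = 0.3090-0.9511i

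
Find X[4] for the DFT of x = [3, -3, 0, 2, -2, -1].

X[4] = Σ(n=0 to 5) x[n] · ω_6^(4n) where ω_6 = e^(-2πi/6)
= (3)·ω_6^0 + (-3)·ω_6^4 + (0)·ω_6^8 + (2)·ω_6^12 + (-2)·ω_6^16 + (-1)·ω_6^20

X[4] = 8.0000-3.4641i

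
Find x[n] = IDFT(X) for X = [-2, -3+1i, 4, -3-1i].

x[n] = (1/4) Σ(k=0 to 3) X[k] · e^(2πikn/4)

Computing each x[n]:
x[0] = -1
x[1] = -2
x[2] = 2
x[3] = -1

x = [-1, -2, 2, -1]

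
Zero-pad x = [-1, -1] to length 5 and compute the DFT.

Original 2-point DFT: [-2, 0]
Zero-padded 5-point DFT provides frequency interpolation.

DFT_5([x, 0, ...]) = [-2, -1.3090+0.9511i, -0.1910+0.5878i, -0.1910-0.5878i, -1.3090-0.9511i]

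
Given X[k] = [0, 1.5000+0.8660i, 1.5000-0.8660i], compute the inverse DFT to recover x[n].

x[n] = (1/3) Σ(k=0 to 2) X[k] · e^(2πikn/3)

Computing each x[n]:
x[0] = 1
x[1] = -1
x[2] = 0

x = [1, -1, 0]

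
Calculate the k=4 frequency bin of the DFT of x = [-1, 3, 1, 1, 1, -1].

X[4] = Σ(n=0 to 5) x[n] · ω_6^(4n) where ω_6 = e^(-2πi/6)
= (-1)·ω_6^0 + (3)·ω_6^4 + (1)·ω_6^8 + (1)·ω_6^12 + (1)·ω_6^16 + (-1)·ω_6^20

X[4] = -2.0000+3.4641i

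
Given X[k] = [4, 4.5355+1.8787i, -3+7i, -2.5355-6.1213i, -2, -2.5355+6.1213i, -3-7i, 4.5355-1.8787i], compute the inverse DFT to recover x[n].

x[n] = (1/8) Σ(k=0 to 7) X[k] · e^(2πikn/8)

Computing each x[n]:
x[0] = 0
x[1] = 1
x[2] = -1
x[3] = 2
x[4] = -1
x[5] = -3
x[6] = 3
x[7] = 3

x = [0, 1, -1, 2, -1, -3, 3, 3]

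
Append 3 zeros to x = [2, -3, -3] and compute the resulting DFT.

Original 3-point DFT: [-4, 5, 5]
Zero-padded 6-point DFT provides frequency interpolation.

DFT_6([x, 0, ...]) = [-4, 2.0000+5.1962i, 5, 2, 5, 2.0000-5.1962i]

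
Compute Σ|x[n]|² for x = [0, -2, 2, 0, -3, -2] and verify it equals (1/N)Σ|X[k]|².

Time domain:
Σ|x[n]|² = |0|² + |-2|² + |2|² + |0|² + |-3|² + |-2|² = 21.0000

Frequency domain:
(1/6)Σ|X[k]|² = (1/6)(|-5|² + |-1.5000-4.3301i|² + |2.5000+4.3301i|² + |3|² + |2.5000-4.3301i|² + |-1.5000+4.3301i|²) = (1/6)·126.0000 = 21.0000

Both sides agree, confirming Parseval's theorem.

Σ|x[n]|² = (1/N)Σ|X[k]|² = 21.0000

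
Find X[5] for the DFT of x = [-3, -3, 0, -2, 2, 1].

X[5] = Σ(n=0 to 5) x[n] · ω_6^(5n) where ω_6 = e^(-2πi/6)
= (-3)·ω_6^0 + (-3)·ω_6^5 + (0)·ω_6^10 + (-2)·ω_6^15 + (2)·ω_6^20 + (1)·ω_6^25

X[5] = -3.0000-5.1962i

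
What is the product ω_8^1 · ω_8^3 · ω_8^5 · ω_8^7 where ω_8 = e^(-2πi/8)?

The primitive 8th roots of unity are ω_8^k for k coprime to 8: k ∈ {1, 3, 5, 7}
Their product equals the constant term of the cyclotomic polynomial Φ_8(x) up to sign.
For n ≥ 3, the product of all primitive nth roots of unity is 1. (For n=1 it is 1; for n=2 it is -1.)

1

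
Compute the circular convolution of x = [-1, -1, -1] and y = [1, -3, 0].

(x ⊛ y)[n] = Σ(m=0 to 2) x[m] · y[(n-m) mod 3]

Computing each output sample:
(x ⊛ y)[0] = 2
(x ⊛ y)[1] = 2
(x ⊛ y)[2] = 2

x ⊛ y = [2, 2, 2]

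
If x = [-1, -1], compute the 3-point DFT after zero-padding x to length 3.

Original 2-point DFT: [-2, 0]
Zero-padded 3-point DFT provides frequency interpolation.

DFT_3([x, 0, ...]) = [-2, -0.5000+0.8660i, -0.5000-0.8660i]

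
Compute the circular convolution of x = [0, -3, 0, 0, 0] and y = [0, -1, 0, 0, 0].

(x ⊛ y)[n] = Σ(m=0 to 4) x[m] · y[(n-m) mod 5]

Computing each output sample:
(x ⊛ y)[0] = 0
(x ⊛ y)[1] = 0
(x ⊛ y)[2] = 3
(x ⊛ y)[3] = 0
(x ⊛ y)[4] = 0

x ⊛ y = [0, 0, 3, 0, 0]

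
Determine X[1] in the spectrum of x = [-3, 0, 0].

X[1] = Σ(n=0 to 2) x[n] · ω_3^(1n) where ω_3 = e^(-2πi/3)
= (-3)·ω_3^0 + (0)·ω_3^1 + (0)·ω_3^2

X[1] = -3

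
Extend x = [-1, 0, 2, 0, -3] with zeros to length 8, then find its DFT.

Original 5-point DFT: [-2, -3.5451-4.0287i, 2.0451+0.1388i, 2.0451-0.1388i, -3.5451+4.0287i]
Zero-padded 8-point DFT provides frequency interpolation.

DFT_8([x, 0, ...]) = [-2, 2-2i, -6, 2+2i, -2, 2-2i, -6, 2+2i]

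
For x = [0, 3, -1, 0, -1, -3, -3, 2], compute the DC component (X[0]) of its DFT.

X[0] = Σ(n=0 to 7) x[n] · ω_8^0 = Σ x[n]
= (0) + (3) + (-1) + (0) + (-1) + (-3) + (-3) + (2)

X[0] = -3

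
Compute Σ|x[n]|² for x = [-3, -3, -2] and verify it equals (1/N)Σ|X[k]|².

Time domain:
Σ|x[n]|² = |-3|² + |-3|² + |-2|² = 22.0000

Frequency domain:
(1/3)Σ|X[k]|² = (1/3)(|-8|² + |-0.5000+0.8660i|² + |-0.5000-0.8660i|²) = (1/3)·66.0000 = 22.0000

Both sides agree, confirming Parseval's theorem.

Σ|x[n]|² = (1/N)Σ|X[k]|² = 22.0000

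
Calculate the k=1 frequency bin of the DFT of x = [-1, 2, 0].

X[1] = Σ(n=0 to 2) x[n] · ω_3^(1n) where ω_3 = e^(-2πi/3)
= (-1)·ω_3^0 + (2)·ω_3^1 + (0)·ω_3^2

X[1] = -2.0000-1.7321i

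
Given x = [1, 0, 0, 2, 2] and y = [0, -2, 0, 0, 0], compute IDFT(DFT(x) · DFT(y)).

(x ⊛ y)[n] = Σ(m=0 to 4) x[m] · y[(n-m) mod 5]

Computing each output sample:
(x ⊛ y)[0] = -4
(x ⊛ y)[1] = -2
(x ⊛ y)[2] = 0
(x ⊛ y)[3] = 0
(x ⊛ y)[4] = -4

x ⊛ y = [-4, -2, 0, 0, -4]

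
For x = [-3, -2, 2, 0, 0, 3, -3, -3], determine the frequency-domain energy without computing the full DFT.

Parseval: Σ|x[n]|² = (1/N)Σ|X[k]|², so Σ|X[k]|² = N·Σ|x[n]|² = 8·44.0000

Σ|X[k]|² = N·Σ|x[n]|² = 8·44.0000 = 352.0000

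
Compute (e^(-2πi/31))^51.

Since ω_31^31 = 1, powers reduce modulo 31.
51 mod 31 = 20
So ω_31^51 = ω_31^20 = e^(-2πi·20/31)

ω_31^51 = ω_31^20 = -0.6121+0.7908i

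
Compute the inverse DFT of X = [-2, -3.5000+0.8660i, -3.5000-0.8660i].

x[n] = (1/3) Σ(k=0 to 2) X[k] · e^(2πikn/3)

Computing each x[n]:
x[0] = -3
x[1] = 0
x[2] = 1

x = [-3, 0, 1]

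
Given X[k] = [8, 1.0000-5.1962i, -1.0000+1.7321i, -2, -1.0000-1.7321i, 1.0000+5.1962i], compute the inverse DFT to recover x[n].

x[n] = (1/6) Σ(k=0 to 5) X[k] · e^(2πikn/6)

Computing each x[n]:
x[0] = 1
x[1] = 3
x[2] = 3
x[3] = 1
x[4] = -1
x[5] = 1

x = [1, 3, 3, 1, -1, 1]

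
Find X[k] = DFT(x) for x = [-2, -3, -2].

X[k] = Σ(n=0 to 2) x[n] · ω_3^(nk)
where ω_3 = e^(-2πi/3)

Computing each X[k]:
X[0] = -7
X[1] = 0.5000+0.8660i
X[2] = 0.5000-0.8660i

X = [-7, 0.5000+0.8660i, 0.5000-0.8660i]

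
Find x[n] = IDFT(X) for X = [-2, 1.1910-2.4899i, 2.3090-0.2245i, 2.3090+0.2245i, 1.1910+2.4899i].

x[n] = (1/5) Σ(k=0 to 4) X[k] · e^(2πikn/5)

Computing each x[n]:
x[0] = 1
x[1] = 0
x[2] = 0
x[3] = -1
x[4] = -2

x = [1, 0, 0, -1, -2]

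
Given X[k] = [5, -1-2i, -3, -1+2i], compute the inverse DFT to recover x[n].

x[n] = (1/4) Σ(k=0 to 3) X[k] · e^(2πikn/4)

Computing each x[n]:
x[0] = 0
x[1] = 3
x[2] = 1
x[3] = 1

x = [0, 3, 1, 1]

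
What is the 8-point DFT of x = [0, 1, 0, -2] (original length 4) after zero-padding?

Original 4-point DFT: [-1, -3i, 1, 3i]
Zero-padded 8-point DFT provides frequency interpolation.

DFT_8([x, 0, ...]) = [-1, 2.1213+0.7071i, -3i, -2.1213+0.7071i, 1, -2.1213-0.7071i, 3i, 2.1213-0.7071i]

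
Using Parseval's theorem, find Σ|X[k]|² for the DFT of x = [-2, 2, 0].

Parseval: Σ|x[n]|² = (1/N)Σ|X[k]|², so Σ|X[k]|² = N·Σ|x[n]|² = 3·8.0000

Σ|X[k]|² = N·Σ|x[n]|² = 3·8.0000 = 24.0000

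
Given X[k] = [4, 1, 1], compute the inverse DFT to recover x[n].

x[n] = (1/3) Σ(k=0 to 2) X[k] · e^(2πikn/3)

Computing each x[n]:
x[0] = 2
x[1] = 1
x[2] = 1

x = [2, 1, 1]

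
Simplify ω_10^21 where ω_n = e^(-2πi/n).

Since ω_10^10 = 1, powers reduce modulo 10.
21 mod 10 = 1
So ω_10^21 = ω_10^1 = e^(-2πi·1/10)

ω_10^21 = ω_10^1 = 0.8090-0.5878i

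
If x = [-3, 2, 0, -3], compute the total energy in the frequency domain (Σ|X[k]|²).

Parseval: Σ|x[n]|² = (1/N)Σ|X[k]|², so Σ|X[k]|² = N·Σ|x[n]|² = 4·22.0000

Σ|X[k]|² = N·Σ|x[n]|² = 4·22.0000 = 88.0000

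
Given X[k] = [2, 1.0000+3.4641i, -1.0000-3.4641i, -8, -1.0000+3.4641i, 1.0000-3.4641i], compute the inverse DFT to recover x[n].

x[n] = (1/6) Σ(k=0 to 5) X[k] · e^(2πikn/6)

Computing each x[n]:
x[0] = -1
x[1] = 2
x[2] = -3
x[3] = 1
x[4] = 1
x[5] = 2

x = [-1, 2, -3, 1, 1, 2]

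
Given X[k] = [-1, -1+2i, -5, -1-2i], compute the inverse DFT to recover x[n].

x[n] = (1/4) Σ(k=0 to 3) X[k] · e^(2πikn/4)

Computing each x[n]:
x[0] = -2
x[1] = 0
x[2] = -1
x[3] = 2

x = [-2, 0, -1, 2]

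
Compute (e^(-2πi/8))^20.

Since ω_8^8 = 1, powers reduce modulo 8.
20 mod 8 = 4
So ω_8^20 = ω_8^4 = e^(-2πi·4/8)

ω_8^20 = ω_8^4 = -1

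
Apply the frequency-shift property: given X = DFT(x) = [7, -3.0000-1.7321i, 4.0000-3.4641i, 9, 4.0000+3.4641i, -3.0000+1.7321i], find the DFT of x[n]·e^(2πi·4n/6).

Modulation property: DFT(ω_6^(-4n)·x[n]) = X[(k-4) mod 6], so circularly shift X by 4 positions.

X[k-4] = [4.0000-3.4641i, 9, 4.0000+3.4641i, -3.0000+1.7321i, 7, -3.0000-1.7321i]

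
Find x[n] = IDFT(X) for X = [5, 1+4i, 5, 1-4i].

x[n] = (1/4) Σ(k=0 to 3) X[k] · e^(2πikn/4)

Computing each x[n]:
x[0] = 3
x[1] = -2
x[2] = 2
x[3] = 2

x = [3, -2, 2, 2]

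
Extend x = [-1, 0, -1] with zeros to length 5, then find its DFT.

Original 3-point DFT: [-2, -0.5000-0.8660i, -0.5000+0.8660i]
Zero-padded 5-point DFT provides frequency interpolation.

DFT_5([x, 0, ...]) = [-2, -0.1910+0.5878i, -1.3090-0.9511i, -1.3090+0.9511i, -0.1910-0.5878i]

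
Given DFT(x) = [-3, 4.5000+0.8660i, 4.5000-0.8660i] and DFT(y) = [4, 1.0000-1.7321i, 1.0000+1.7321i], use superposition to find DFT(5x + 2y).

By linearity: DFT(5x + 2y) = 5·DFT(x) + 2·DFT(y)
= 5·[-3, 4.5000+0.8660i, 4.5000-0.8660i] + 2·[4, 1.0000-1.7321i, 1.0000+1.7321i]

Computing element-wise:
Z[0] = 5·(-3) + 2·(4) = -7
Z[1] = 5·(4.5000+0.8660i) + 2·(1.0000-1.7321i) = 24.5000+0.8658i
Z[2] = 5·(4.5000-0.8660i) + 2·(1.0000+1.7321i) = 24.5000-0.8658i

DFT(5x + 2y) = 5·X + 2·Y = [-7, 24.5000+0.8658i, 24.5000-0.8658i]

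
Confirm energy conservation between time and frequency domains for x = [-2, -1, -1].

Time domain:
Σ|x[n]|² = |-2|² + |-1|² + |-1|² = 6.0000

Frequency domain:
(1/3)Σ|X[k]|² = (1/3)(|-4|² + |-1|² + |-1|²) = (1/3)·18.0000 = 6.0000

Both sides agree, confirming Parseval's theorem.

Σ|x[n]|² = (1/N)Σ|X[k]|² = 6.0000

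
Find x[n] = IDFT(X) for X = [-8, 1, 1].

x[n] = (1/3) Σ(k=0 to 2) X[k] · e^(2πikn/3)

Computing each x[n]:
x[0] = -2
x[1] = -3
x[2] = -3

x = [-2, -3, -3]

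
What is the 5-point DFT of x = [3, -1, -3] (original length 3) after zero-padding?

Original 3-point DFT: [-1, 5.0000-1.7321i, 5.0000+1.7321i]
Zero-padded 5-point DFT provides frequency interpolation.

DFT_5([x, 0, ...]) = [-1, 5.1180+2.7144i, 2.8820-2.2654i, 2.8820+2.2654i, 5.1180-2.7144i]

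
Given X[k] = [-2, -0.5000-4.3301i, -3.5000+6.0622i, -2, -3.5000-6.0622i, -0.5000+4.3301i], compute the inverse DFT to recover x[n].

x[n] = (1/6) Σ(k=0 to 5) X[k] · e^(2πikn/6)

Computing each x[n]:
x[0] = -2
x[1] = 0
x[2] = 3
x[3] = -1
x[4] = -3
x[5] = 1

x = [-2, 0, 3, -1, -3, 1]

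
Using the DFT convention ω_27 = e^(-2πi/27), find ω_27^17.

ω_27^17 = e^(-2πi·17/27)
= cos(-2π·17/27) + i·sin(-2π·17/27)
= cos(-34π/27) + i·sin(-34π/27)

ω_27^17 = cos(-34π/27) + i·sin(-34π/27) = -0.6862+0.7274i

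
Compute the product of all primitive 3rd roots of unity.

The primitive 3rd roots of unity are ω_3^k for k coprime to 3: k ∈ {1, 2}
Their product equals the constant term of the cyclotomic polynomial Φ_3(x) up to sign.
For n ≥ 3, the product of all primitive nth roots of unity is 1. (For n=1 it is 1; for n=2 it is -1.)

1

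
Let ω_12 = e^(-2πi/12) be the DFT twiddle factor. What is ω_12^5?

ω_12^5 = e^(-2πi·5/12)
= cos(-2π·5/12) + i·sin(-2π·5/12)
= cos(-10π/12) + i·sin(-10π/12)

ω_12^5 = cos(-10π/12) + i·sin(-10π/12) = -0.8660-0.5000i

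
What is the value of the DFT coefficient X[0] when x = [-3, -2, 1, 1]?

X[0] = Σ(n=0 to 3) x[n] · ω_4^0 = Σ x[n]
= (-3) + (-2) + (1) + (1)

X[0] = -3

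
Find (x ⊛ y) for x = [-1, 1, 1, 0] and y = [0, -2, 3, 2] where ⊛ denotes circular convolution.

(x ⊛ y)[n] = Σ(m=0 to 3) x[m] · y[(n-m) mod 4]

Computing each output sample:
(x ⊛ y)[0] = 5
(x ⊛ y)[1] = 4
(x ⊛ y)[2] = -5
(x ⊛ y)[3] = -1

x ⊛ y = [5, 4, -5, -1]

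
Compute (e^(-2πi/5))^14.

Since ω_5^5 = 1, powers reduce modulo 5.
14 mod 5 = 4
So ω_5^14 = ω_5^4 = e^(-2πi·4/5)

ω_5^14 = ω_5^4 = 0.3090+0.9511i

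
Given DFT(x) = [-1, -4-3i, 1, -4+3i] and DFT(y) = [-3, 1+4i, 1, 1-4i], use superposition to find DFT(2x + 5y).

By linearity: DFT(2x + 5y) = 2·DFT(x) + 5·DFT(y)
= 2·[-1, -4-3i, 1, -4+3i] + 5·[-3, 1+4i, 1, 1-4i]

Computing element-wise:
Z[0] = 2·(-1) + 5·(-3) = -17
Z[1] = 2·(-4-3i) + 5·(1+4i) = -3+14i
Z[2] = 2·(1) + 5·(1) = 7
Z[3] = 2·(-4+3i) + 5·(1-4i) = -3-14i

DFT(2x + 5y) = 2·X + 5·Y = [-17, -3+14i, 7, -3-14i]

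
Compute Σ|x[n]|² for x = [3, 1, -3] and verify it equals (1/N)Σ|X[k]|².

Time domain:
Σ|x[n]|² = |3|² + |1|² + |-3|² = 19.0000

Frequency domain:
(1/3)Σ|X[k]|² = (1/3)(|1|² + |4.0000-3.4641i|² + |4.0000+3.4641i|²) = (1/3)·57.0000 = 19.0000

Both sides agree, confirming Parseval's theorem.

Σ|x[n]|² = (1/N)Σ|X[k]|² = 19.0000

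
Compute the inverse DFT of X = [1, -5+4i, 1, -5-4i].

x[n] = (1/4) Σ(k=0 to 3) X[k] · e^(2πikn/4)

Computing each x[n]:
x[0] = -2
x[1] = -2
x[2] = 3
x[3] = 2

x = [-2, -2, 3, 2]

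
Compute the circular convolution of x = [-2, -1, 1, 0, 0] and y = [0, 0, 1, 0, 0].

(x ⊛ y)[n] = Σ(m=0 to 4) x[m] · y[(n-m) mod 5]

Computing each output sample:
(x ⊛ y)[0] = 0
(x ⊛ y)[1] = 0
(x ⊛ y)[2] = -2
(x ⊛ y)[3] = -1
(x ⊛ y)[4] = 1

x ⊛ y = [0, 0, -2, -1, 1]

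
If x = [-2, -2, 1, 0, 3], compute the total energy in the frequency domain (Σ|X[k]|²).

Parseval: Σ|x[n]|² = (1/N)Σ|X[k]|², so Σ|X[k]|² = N·Σ|x[n]|² = 5·18.0000

Σ|X[k]|² = N·Σ|x[n]|² = 5·18.0000 = 90.0000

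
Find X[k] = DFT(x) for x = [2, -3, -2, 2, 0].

X[k] = Σ(n=0 to 4) x[n] · ω_5^(nk)
where ω_5 = e^(-2πi/5)

Computing each X[k]:
X[0] = -1
X[1] = 1.0729+5.2043i
X[2] = 4.4271-2.0409i
X[3] = 4.4271+2.0409i
X[4] = 1.0729-5.2043i

X = [-1, 1.0729+5.2043i, 4.4271-2.0409i, 4.4271+2.0409i, 1.0729-5.2043i]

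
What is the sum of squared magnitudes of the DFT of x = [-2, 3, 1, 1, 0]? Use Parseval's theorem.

Parseval: Σ|x[n]|² = (1/N)Σ|X[k]|², so Σ|X[k]|² = N·Σ|x[n]|² = 5·15.0000

Σ|X[k]|² = N·Σ|x[n]|² = 5·15.0000 = 75.0000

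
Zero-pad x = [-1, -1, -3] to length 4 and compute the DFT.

Original 3-point DFT: [-5, 1.0000-1.7321i, 1.0000+1.7321i]
Zero-padded 4-point DFT provides frequency interpolation.

DFT_4([x, 0, ...]) = [-5, 2+1i, -3, 2-1i]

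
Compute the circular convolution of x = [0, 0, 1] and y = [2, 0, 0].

(x ⊛ y)[n] = Σ(m=0 to 2) x[m] · y[(n-m) mod 3]

Computing each output sample:
(x ⊛ y)[0] = 0
(x ⊛ y)[1] = 0
(x ⊛ y)[2] = 2

x ⊛ y = [0, 0, 2]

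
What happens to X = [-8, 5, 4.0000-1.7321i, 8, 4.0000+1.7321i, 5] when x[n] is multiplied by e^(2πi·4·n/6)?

Modulation property: DFT(ω_6^(-4n)·x[n]) = X[(k-4) mod 6], so circularly shift X by 4 positions.

X[k-4] = [4.0000-1.7321i, 8, 4.0000+1.7321i, 5, -8, 5]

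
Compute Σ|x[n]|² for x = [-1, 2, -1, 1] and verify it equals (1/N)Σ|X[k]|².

Time domain:
Σ|x[n]|² = |-1|² + |2|² + |-1|² + |1|² = 7.0000

Frequency domain:
(1/4)Σ|X[k]|² = (1/4)(|1|² + |-1i|² + |-5|² + |1i|²) = (1/4)·28.0000 = 7.0000

Both sides agree, confirming Parseval's theorem.

Σ|x[n]|² = (1/N)Σ|X[k]|² = 7.0000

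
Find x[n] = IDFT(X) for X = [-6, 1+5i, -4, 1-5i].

x[n] = (1/4) Σ(k=0 to 3) X[k] · e^(2πikn/4)

Computing each x[n]:
x[0] = -2
x[1] = -3
x[2] = -3
x[3] = 2

x = [-2, -3, -3, 2]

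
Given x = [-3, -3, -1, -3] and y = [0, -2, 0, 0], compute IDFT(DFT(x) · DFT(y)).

(x ⊛ y)[n] = Σ(m=0 to 3) x[m] · y[(n-m) mod 4]

Computing each output sample:
(x ⊛ y)[0] = 6
(x ⊛ y)[1] = 6
(x ⊛ y)[2] = 6
(x ⊛ y)[3] = 2

x ⊛ y = [6, 6, 6, 2]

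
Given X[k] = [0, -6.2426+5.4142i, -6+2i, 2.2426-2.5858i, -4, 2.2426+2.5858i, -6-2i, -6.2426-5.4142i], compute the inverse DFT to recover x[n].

x[n] = (1/8) Σ(k=0 to 7) X[k] · e^(2πikn/8)

Computing each x[n]:
x[0] = -3
x[1] = -2
x[2] = -1
x[3] = 2
x[4] = -1
x[5] = 2
x[6] = 3
x[7] = 0

x = [-3, -2, -1, 2, -1, 2, 3, 0]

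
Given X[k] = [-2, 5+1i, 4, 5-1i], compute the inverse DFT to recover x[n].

x[n] = (1/4) Σ(k=0 to 3) X[k] · e^(2πikn/4)

Computing each x[n]:
x[0] = 3
x[1] = -2
x[2] = -2
x[3] = -1

x = [3, -2, -2, -1]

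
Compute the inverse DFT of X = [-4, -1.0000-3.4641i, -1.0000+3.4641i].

x[n] = (1/3) Σ(k=0 to 2) X[k] · e^(2πikn/3)

Computing each x[n]:
x[0] = -2
x[1] = 1
x[2] = -3

x = [-2, 1, -3]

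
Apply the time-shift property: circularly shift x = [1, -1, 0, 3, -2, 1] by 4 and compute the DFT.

Time shift by 4: X_shifted[k] = ω_6^(4k) · X[k]
Shifted x = [0, 3, -2, 1, 1, -1]

DFT(x[n-4]) = [2, 0.5000-0.8660i, 0.5000-6.0622i, -4, 0.5000+6.0622i, 0.5000+0.8660i]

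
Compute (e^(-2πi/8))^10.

Since ω_8^8 = 1, powers reduce modulo 8.
10 mod 8 = 2
So ω_8^10 = ω_8^2 = e^(-2πi·2/8)

ω_8^10 = ω_8^2 = -1i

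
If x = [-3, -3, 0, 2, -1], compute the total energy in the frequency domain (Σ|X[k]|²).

Parseval: Σ|x[n]|² = (1/N)Σ|X[k]|², so Σ|X[k]|² = N·Σ|x[n]|² = 5·23.0000

Σ|X[k]|² = N·Σ|x[n]|² = 5·23.0000 = 115.0000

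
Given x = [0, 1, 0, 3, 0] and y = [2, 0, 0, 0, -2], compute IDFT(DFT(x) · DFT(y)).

(x ⊛ y)[n] = Σ(m=0 to 4) x[m] · y[(n-m) mod 5]

Computing each output sample:
(x ⊛ y)[0] = -2
(x ⊛ y)[1] = 2
(x ⊛ y)[2] = -6
(x ⊛ y)[3] = 6
(x ⊛ y)[4] = 0

x ⊛ y = [-2, 2, -6, 6, 0]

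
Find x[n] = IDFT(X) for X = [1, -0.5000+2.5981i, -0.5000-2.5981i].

x[n] = (1/3) Σ(k=0 to 2) X[k] · e^(2πikn/3)

Computing each x[n]:
x[0] = 0
x[1] = -1
x[2] = 2

x = [0, -1, 2]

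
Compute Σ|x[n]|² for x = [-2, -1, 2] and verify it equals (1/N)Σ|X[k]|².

Time domain:
Σ|x[n]|² = |-2|² + |-1|² + |2|² = 9.0000

Frequency domain:
(1/3)Σ|X[k]|² = (1/3)(|-1|² + |-2.5000+2.5981i|² + |-2.5000-2.5981i|²) = (1/3)·27.0000 = 9.0000

Both sides agree, confirming Parseval's theorem.

Σ|x[n]|² = (1/N)Σ|X[k]|² = 9.0000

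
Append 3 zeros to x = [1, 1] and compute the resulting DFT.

Original 2-point DFT: [2, 0]
Zero-padded 5-point DFT provides frequency interpolation.

DFT_5([x, 0, ...]) = [2, 1.3090-0.9511i, 0.1910-0.5878i, 0.1910+0.5878i, 1.3090+0.9511i]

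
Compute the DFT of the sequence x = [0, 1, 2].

X[k] = Σ(n=0 to 2) x[n] · ω_3^(nk)
where ω_3 = e^(-2πi/3)

Computing each X[k]:
X[0] = 3
X[1] = -1.5000+0.8660i
X[2] = -1.5000-0.8660i

X = [3, -1.5000+0.8660i, -1.5000-0.8660i]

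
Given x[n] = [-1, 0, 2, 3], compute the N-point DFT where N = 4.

X[k] = Σ(n=0 to 3) x[n] · ω_4^(nk)
where ω_4 = e^(-2πi/4)

Computing each X[k]:
X[0] = 4
X[1] = -3+3i
X[2] = -2
X[3] = -3-3i

X = [4, -3+3i, -2, -3-3i]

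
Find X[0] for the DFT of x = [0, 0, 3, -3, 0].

X[0] = Σ(n=0 to 4) x[n] · ω_5^0 = Σ x[n]
= (0) + (0) + (3) + (-3) + (0)

X[0] = 0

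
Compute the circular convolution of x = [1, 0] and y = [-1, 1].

(x ⊛ y)[n] = Σ(m=0 to 1) x[m] · y[(n-m) mod 2]

Computing each output sample:
(x ⊛ y)[0] = -1
(x ⊛ y)[1] = 1

x ⊛ y = [-1, 1]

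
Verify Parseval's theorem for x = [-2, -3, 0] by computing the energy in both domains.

Time domain:
Σ|x[n]|² = |-2|² + |-3|² + |0|² = 13.0000

Frequency domain:
(1/3)Σ|X[k]|² = (1/3)(|-5|² + |-0.5000+2.5981i|² + |-0.5000-2.5981i|²) = (1/3)·39.0000 = 13.0000

Both sides agree, confirming Parseval's theorem.

Σ|x[n]|² = (1/N)Σ|X[k]|² = 13.0000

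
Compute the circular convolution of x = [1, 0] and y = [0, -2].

(x ⊛ y)[n] = Σ(m=0 to 1) x[m] · y[(n-m) mod 2]

Computing each output sample:
(x ⊛ y)[0] = 0
(x ⊛ y)[1] = -2

x ⊛ y = [0, -2]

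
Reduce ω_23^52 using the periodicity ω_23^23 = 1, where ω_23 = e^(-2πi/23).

Since ω_23^23 = 1, powers reduce modulo 23.
52 mod 23 = 6
So ω_23^52 = ω_23^6 = e^(-2πi·6/23)

ω_23^52 = ω_23^6 = -0.0682-0.9977i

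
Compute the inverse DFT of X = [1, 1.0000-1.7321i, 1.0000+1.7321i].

x[n] = (1/3) Σ(k=0 to 2) X[k] · e^(2πikn/3)

Computing each x[n]:
x[0] = 1
x[1] = 1
x[2] = -1

x = [1, 1, -1]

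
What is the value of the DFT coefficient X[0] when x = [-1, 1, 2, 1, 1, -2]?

X[0] = Σ(n=0 to 5) x[n] · ω_6^0 = Σ x[n]
= (-1) + (1) + (2) + (1) + (1) + (-2)

X[0] = 2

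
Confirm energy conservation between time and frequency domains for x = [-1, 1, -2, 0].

Time domain:
Σ|x[n]|² = |-1|² + |1|² + |-2|² + |0|² = 6.0000

Frequency domain:
(1/4)Σ|X[k]|² = (1/4)(|-2|² + |1-1i|² + |-4|² + |1+1i|²) = (1/4)·24.0000 = 6.0000

Both sides agree, confirming Parseval's theorem.

Σ|x[n]|² = (1/N)Σ|X[k]|² = 6.0000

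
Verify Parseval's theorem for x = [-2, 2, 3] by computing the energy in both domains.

Time domain:
Σ|x[n]|² = |-2|² + |2|² + |3|² = 17.0000

Frequency domain:
(1/3)Σ|X[k]|² = (1/3)(|3|² + |-4.5000+0.8660i|² + |-4.5000-0.8660i|²) = (1/3)·51.0000 = 17.0000

Both sides agree, confirming Parseval's theorem.

Σ|x[n]|² = (1/N)Σ|X[k]|² = 17.0000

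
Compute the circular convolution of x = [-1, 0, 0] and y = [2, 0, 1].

(x ⊛ y)[n] = Σ(m=0 to 2) x[m] · y[(n-m) mod 3]

Computing each output sample:
(x ⊛ y)[0] = -2
(x ⊛ y)[1] = 0
(x ⊛ y)[2] = -1

x ⊛ y = [-2, 0, -1]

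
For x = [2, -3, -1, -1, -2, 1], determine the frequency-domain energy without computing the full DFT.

Parseval: Σ|x[n]|² = (1/N)Σ|X[k]|², so Σ|X[k]|² = N·Σ|x[n]|² = 6·20.0000

Σ|X[k]|² = N·Σ|x[n]|² = 6·20.0000 = 120.0000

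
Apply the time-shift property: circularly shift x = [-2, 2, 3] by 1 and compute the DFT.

Time shift by 1: X_shifted[k] = ω_3^(1k) · X[k]
Shifted x = [3, -2, 2]

DFT(x[n-1]) = [3, 3.0000+3.4641i, 3.0000-3.4641i]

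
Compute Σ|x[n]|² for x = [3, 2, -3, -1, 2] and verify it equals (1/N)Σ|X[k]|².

Time domain:
Σ|x[n]|² = |3|² + |2|² + |-3|² + |-1|² + |2|² = 27.0000

Frequency domain:
(1/5)Σ|X[k]|² = (1/5)(|3|² + |7.4721+1.1756i|² + |-1.4721-1.9021i|² + |-1.4721+1.9021i|² + |7.4721-1.1756i|²) = (1/5)·135.0000 = 27.0000

Both sides agree, confirming Parseval's theorem.

Σ|x[n]|² = (1/N)Σ|X[k]|² = 27.0000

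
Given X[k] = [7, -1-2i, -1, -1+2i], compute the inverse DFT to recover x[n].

x[n] = (1/4) Σ(k=0 to 3) X[k] · e^(2πikn/4)

Computing each x[n]:
x[0] = 1
x[1] = 3
x[2] = 2
x[3] = 1

x = [1, 3, 2, 1]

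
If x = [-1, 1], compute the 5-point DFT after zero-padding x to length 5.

Original 2-point DFT: [0, -2]
Zero-padded 5-point DFT provides frequency interpolation.

DFT_5([x, 0, ...]) = [0, -0.6910-0.9511i, -1.8090-0.5878i, -1.8090+0.5878i, -0.6910+0.9511i]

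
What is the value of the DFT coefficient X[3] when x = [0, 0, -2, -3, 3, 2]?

X[3] = Σ(n=0 to 5) x[n] · ω_6^(3n) where ω_6 = e^(-2πi/6)
= (0)·ω_6^0 + (0)·ω_6^3 + (-2)·ω_6^6 + (-3)·ω_6^9 + (3)·ω_6^12 + (2)·ω_6^15

X[3] = 2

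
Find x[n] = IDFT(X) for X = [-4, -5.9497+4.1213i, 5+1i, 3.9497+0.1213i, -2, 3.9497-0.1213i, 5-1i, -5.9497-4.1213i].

x[n] = (1/8) Σ(k=0 to 7) X[k] · e^(2πikn/8)

Computing each x[n]:
x[0] = 0
x[1] = -3
x[2] = -3
x[3] = 1
x[4] = 1
x[5] = 2
x[6] = -1
x[7] = -1

x = [0, -3, -3, 1, 1, 2, -1, -1]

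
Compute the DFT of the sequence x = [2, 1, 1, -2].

X[k] = Σ(n=0 to 3) x[n] · ω_4^(nk)
where ω_4 = e^(-2πi/4)

Computing each X[k]:
X[0] = 2
X[1] = 1-3i
X[2] = 4
X[3] = 1+3i

X = [2, 1-3i, 4, 1+3i]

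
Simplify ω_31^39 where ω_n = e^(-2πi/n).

Since ω_31^31 = 1, powers reduce modulo 31.
39 mod 31 = 8
So ω_31^39 = ω_31^8 = e^(-2πi·8/31)

ω_31^39 = ω_31^8 = -0.0506-0.9987i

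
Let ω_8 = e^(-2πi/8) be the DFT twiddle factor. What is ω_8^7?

ω_8^7 = e^(-2πi·7/8)
= cos(-2π·7/8) + i·sin(-2π·7/8)
= cos(-14π/8) + i·sin(-14π/8)

ω_8^7 = cos(-14π/8) + i·sin(-14π/8) = 0.7071+0.7071i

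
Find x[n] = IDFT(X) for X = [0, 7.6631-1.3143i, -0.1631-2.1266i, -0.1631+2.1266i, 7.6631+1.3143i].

x[n] = (1/5) Σ(k=0 to 4) X[k] · e^(2πikn/5)

Computing each x[n]:
x[0] = 3
x[1] = 2
x[2] = -3
x[3] = -2
x[4] = 0

x = [3, 2, -3, -2, 0]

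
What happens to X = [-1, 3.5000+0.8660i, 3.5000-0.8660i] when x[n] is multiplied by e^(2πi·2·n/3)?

Modulation property: DFT(ω_3^(-2n)·x[n]) = X[(k-2) mod 3], so circularly shift X by 2 positions.

X[k-2] = [3.5000+0.8660i, 3.5000-0.8660i, -1]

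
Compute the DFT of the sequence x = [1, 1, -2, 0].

X[k] = Σ(n=0 to 3) x[n] · ω_4^(nk)
where ω_4 = e^(-2πi/4)

Computing each X[k]:
X[0] = 0
X[1] = 3-1i
X[2] = -2
X[3] = 3+1i

X = [0, 3-1i, -2, 3+1i]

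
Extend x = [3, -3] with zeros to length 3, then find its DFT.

Original 2-point DFT: [0, 6]
Zero-padded 3-point DFT provides frequency interpolation.

DFT_3([x, 0, ...]) = [0, 4.5000+2.5981i, 4.5000-2.5981i]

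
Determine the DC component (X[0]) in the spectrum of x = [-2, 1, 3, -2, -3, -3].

X[0] = Σ(n=0 to 5) x[n] · ω_6^0 = Σ x[n]
= (-2) + (1) + (3) + (-2) + (-3) + (-3)

X[0] = -6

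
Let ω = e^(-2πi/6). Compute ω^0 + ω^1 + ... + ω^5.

Sum of all nth roots of unity equals 0 for n > 1 (geometric series with r ≠ 1).

0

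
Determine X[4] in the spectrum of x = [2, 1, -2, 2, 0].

X[4] = Σ(n=0 to 4) x[n] · ω_5^(4n) where ω_5 = e^(-2πi/5)
= (2)·ω_5^0 + (1)·ω_5^4 + (-2)·ω_5^8 + (2)·ω_5^12 + (0)·ω_5^16

X[4] = 2.3090-1.4001i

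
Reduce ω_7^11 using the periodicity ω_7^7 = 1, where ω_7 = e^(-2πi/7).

Since ω_7^7 = 1, powers reduce modulo 7.
11 mod 7 = 4
So ω_7^11 = ω_7^4 = e^(-2πi·4/7)

ω_7^11 = ω_7^4 = -0.9010+0.4339i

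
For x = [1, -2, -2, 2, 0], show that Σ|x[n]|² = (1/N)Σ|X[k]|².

Time domain:
Σ|x[n]|² = |1|² + |-2|² + |-2|² + |2|² + |0|² = 13.0000

Frequency domain:
(1/5)Σ|X[k]|² = (1/5)(|-1|² + |0.3820+4.2533i|² + |2.6180-2.6287i|² + |2.6180+2.6287i|² + |0.3820-4.2533i|²) = (1/5)·65.0000 = 13.0000

Both sides agree, confirming Parseval's theorem.

Σ|x[n]|² = (1/N)Σ|X[k]|² = 13.0000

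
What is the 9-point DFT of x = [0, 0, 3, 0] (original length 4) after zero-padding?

Original 4-point DFT: [3, -3, 3, -3]
Zero-padded 9-point DFT provides frequency interpolation.

DFT_9([x, 0, ...]) = [3, 0.5209-2.9544i, -2.8191-1.0261i, -1.5000+2.5981i, 2.2981+1.9284i, 2.2981-1.9284i, -1.5000-2.5981i, -2.8191+1.0261i, 0.5209+2.9544i]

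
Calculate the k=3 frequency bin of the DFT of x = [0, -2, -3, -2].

X[3] = Σ(n=0 to 3) x[n] · ω_4^(3n) where ω_4 = e^(-2πi/4)
= (0)·ω_4^0 + (-2)·ω_4^3 + (-3)·ω_4^6 + (-2)·ω_4^9

X[3] = 3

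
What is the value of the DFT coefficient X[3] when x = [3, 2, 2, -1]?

X[3] = Σ(n=0 to 3) x[n] · ω_4^(3n) where ω_4 = e^(-2πi/4)
= (3)·ω_4^0 + (2)·ω_4^3 + (2)·ω_4^6 + (-1)·ω_4^9

X[3] = 1+3i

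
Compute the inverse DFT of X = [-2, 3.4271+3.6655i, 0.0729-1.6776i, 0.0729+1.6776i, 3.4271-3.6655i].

x[n] = (1/5) Σ(k=0 to 4) X[k] · e^(2πikn/5)

Computing each x[n]:
x[0] = 1
x[1] = -1
x[2] = -3
x[3] = 0
x[4] = 1

x = [1, -1, -3, 0, 1]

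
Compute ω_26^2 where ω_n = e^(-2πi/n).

ω_26^2 = e^(-2πi·2/26)
= cos(-2π·2/26) + i·sin(-2π·2/26)
= cos(-4π/26) + i·sin(-4π/26)

ω_26^2 = cos(-4π/26) + i·sin(-4π/26) = 0.8855-0.4647i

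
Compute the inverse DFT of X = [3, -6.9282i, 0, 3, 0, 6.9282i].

x[n] = (1/6) Σ(k=0 to 5) X[k] · e^(2πikn/6)

Computing each x[n]:
x[0] = 1
x[1] = 2
x[2] = 3
x[3] = 0
x[4] = -1
x[5] = -2

x = [1, 2, 3, 0, -1, -2]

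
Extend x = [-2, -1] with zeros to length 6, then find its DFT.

Original 2-point DFT: [-3, -1]
Zero-padded 6-point DFT provides frequency interpolation.

DFT_6([x, 0, ...]) = [-3, -2.5000+0.8660i, -1.5000+0.8660i, -1, -1.5000-0.8660i, -2.5000-0.8660i]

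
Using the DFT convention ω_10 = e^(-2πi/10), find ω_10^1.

ω_10^1 = e^(-2πi·1/10)
= cos(-2π·1/10) + i·sin(-2π·1/10)
= cos(-2π/10) + i·sin(-2π/10)

ω_10^1 = cos(-2π/10) + i·sin(-2π/10) = 0.8090-0.5878i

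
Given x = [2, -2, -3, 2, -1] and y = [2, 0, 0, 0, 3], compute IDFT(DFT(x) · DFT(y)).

(x ⊛ y)[n] = Σ(m=0 to 4) x[m] · y[(n-m) mod 5]

Computing each output sample:
(x ⊛ y)[0] = -2
(x ⊛ y)[1] = -13
(x ⊛ y)[2] = 0
(x ⊛ y)[3] = 1
(x ⊛ y)[4] = 4

x ⊛ y = [-2, -13, 0, 1, 4]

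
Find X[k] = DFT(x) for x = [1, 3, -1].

X[k] = Σ(n=0 to 2) x[n] · ω_3^(nk)
where ω_3 = e^(-2πi/3)

Computing each X[k]:
X[0] = 3
X[1] = -3.4641i
X[2] = 3.4641i

X = [3, -3.4641i, 3.4641i]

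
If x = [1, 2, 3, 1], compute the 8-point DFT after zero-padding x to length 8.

Original 4-point DFT: [7, -2-1i, 1, -2+1i]
Zero-padded 8-point DFT provides frequency interpolation.

DFT_8([x, 0, ...]) = [7, 1.7071-5.1213i, -2-1i, 0.2929+0.8787i, 1, 0.2929-0.8787i, -2+1i, 1.7071+5.1213i]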